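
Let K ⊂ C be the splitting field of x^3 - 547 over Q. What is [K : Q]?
[K : Q] = 6

The roots of x^3 - 547 are ∛547, ω∛547, ω^2∛547 where ω = e^(2πi/3) is a primitive cube root of unity, so K = Q(∛547, ω). Now [Q(∛547):Q] = 3 (since 547 is not a perfect cube, x^3 - 547 is irreducible) and [Q(ω):Q] = 2. Both 2 and 3 divide [K:Q], and [K:Q] ≤ 3·2 = 6, so [K:Q] = 6. (Equivalently: Q(∛547) ⊂ R but ω ∉ R, so [K : Q(∛547)] = 2.)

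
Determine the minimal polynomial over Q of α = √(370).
m_α(x) = x^2 - 370

α satisfies α^2 - 370 = 0, so x^2 - 370 annihilates α. Since d = 370 is squarefree and ≠ 1, it is not a perfect square in Q, so x^2 - 370 has no rational root and is therefore irreducible over Q (a degree-2 polynomial over a field is irreducible iff it has no root). Hence m_α(x) = x^2 - 370.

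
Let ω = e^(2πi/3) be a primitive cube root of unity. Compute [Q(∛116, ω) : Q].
[Q(∛116, ω) : Q] = 6

[Q(∛116):Q] = 3 (min poly x^3 - 116, irreducible since 116 is not a perfect cube). [Q(ω):Q] = 2 (min poly x^2 + x + 1). Since Q(∛116) ⊂ R and ω ∉ R, we have ω ∉ Q(∛116), so x^2 + x + 1 remains irreducible over Q(∛116) and [Q(∛116, ω) : Q(∛116)] = 2. By the tower law, [Q(∛116, ω) : Q] = 3 · 2 = 6. (In fact Q(∛116, ω) is the splitting field of x^3 - 116 over Q.)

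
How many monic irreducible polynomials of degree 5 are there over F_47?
There are 45868992 monic irreducible polynomials of degree 5 over F_47

Each element of F_{47^5} that lies in no proper subfield is a root of exactly one monic irreducible of degree 5 over F_47, and each such polynomial has 5 distinct roots in F_{47^5}. By Möbius inversion the count is N_47(5) = (1/5) Σ_{d|5} μ(5/d) · 47^d = (1/5)(μ(5)·47^1 + μ(1)·47^5) = 229344960/5 = 45868992.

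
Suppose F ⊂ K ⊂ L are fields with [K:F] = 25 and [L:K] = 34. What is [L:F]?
[L:F] = 850

The tower law says that for any tower of field extensions F ⊂ K ⊂ L with finite degrees, [L:F] = [L:K] · [K:F]. Here this gives [L:F] = 34 · 25 = 850.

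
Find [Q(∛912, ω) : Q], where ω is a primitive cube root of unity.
[Q(∛912, ω) : Q] = 6

[Q(∛912):Q] = 3 (min poly x^3 - 912, irreducible since 912 is not a perfect cube). [Q(ω):Q] = 2 (min poly x^2 + x + 1). Since Q(∛912) ⊂ R and ω ∉ R, we have ω ∉ Q(∛912), so x^2 + x + 1 remains irreducible over Q(∛912) and [Q(∛912, ω) : Q(∛912)] = 2. By the tower law, [Q(∛912, ω) : Q] = 3 · 2 = 6. (In fact Q(∛912, ω) is the splitting field of x^3 - 912 over Q.)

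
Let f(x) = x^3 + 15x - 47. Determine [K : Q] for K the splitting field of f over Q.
[K : Q] = 6

By the rational root test, any rational root of the monic integer polynomial f(x) = x^3 + 15x - 47 must be an integer dividing the constant term -47, i.e. one of ±{1, 47}. Evaluating: f(1) = -31, f(-1) = -63, f(47) = 104481, f(-47) = -104575; none is 0, so f has no rational root and is therefore irreducible over Q (a cubic with no linear factor over a field is irreducible). For an irreducible cubic, the Galois group is A_3 or S_3 according as the discriminant disc(f) = -4a^3 - 27b^2 = -4·(15)^3 - 27·(-47)^2 = -73143 is or is not a square in Q. Here disc(f) = -73143 is not a perfect square in Q, so the Galois group of f over Q is not contained in A_3 and must be all of S_3. The splitting field has degree |S_3| = 6 over Q, so [K : Q] = 6.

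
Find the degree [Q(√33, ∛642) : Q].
[Q(√33, ∛642) : Q] = 6

Let L = Q(√33, ∛642). Since Q(√33) ⊂ L and [Q(√33):Q] = 2, the tower law gives 2 | [L:Q]. Likewise Q(∛642) ⊂ L with [Q(∛642):Q] = 3 (because 642 is not a perfect cube), so 3 | [L:Q]. As gcd(2,3) = 1, [L:Q] is divisible by 6. Conversely L is generated over Q by √33 and ∛642, so [L:Q] ≤ 2·3 = 6. Therefore [Q(√33, ∛642) : Q] = 6.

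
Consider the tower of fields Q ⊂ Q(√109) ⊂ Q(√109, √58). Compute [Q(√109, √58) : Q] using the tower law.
[Q(√109, √58) : Q] = 4

[Q(√109):Q] = 2 (min poly x^2 - 109, irreducible since 109 is squarefree > 1). For the top step, suppose √58 ∈ Q(√109), say √58 = c + d√109 with c, d ∈ Q. Squaring: 58 = c^2 + 109d^2 + 2cd√109. Since √109 ∉ Q this forces 2cd = 0. If d = 0 then √58 = c ∈ Q, contradicting 58 squarefree > 1. If c = 0 then 58 = 109d^2, so 109·58 = (109d)^2 is a perfect square in Q — but 109·58 = 6322 is not a perfect square (since 109 and 58 are distinct squarefree integers). Contradiction. Hence √58 ∉ Q(√109), so x^2 - 58 stays irreducible over Q(√109) and [Q(√109, √58) : Q(√109)] = 2. By the tower law, [Q(√109, √58) : Q] = 2 · 2 = 4.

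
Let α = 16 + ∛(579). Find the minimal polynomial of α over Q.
m_α(x) = x^3 - 48x^2 + 768x - 4675

Set β = α - 16 = ∛(579), so β^3 = 579. Then (α - 16)^3 - 579 = 0, i.e. α is a root of g(x) = (x - 16)^3 - 579 = x^3 - 48x^2 + 768x - 4675. Since g(x) = h(x - 16) where h(x) = x^3 - 579, and h is irreducible over Q (because 579 is not a perfect cube, so h has no rational root, and a monic cubic with no rational root is irreducible), g is also irreducible (irreducibility is preserved under the substitution x → x - 16). Hence m_α(x) = x^3 - 48x^2 + 768x - 4675.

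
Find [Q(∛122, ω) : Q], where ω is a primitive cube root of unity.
[Q(∛122, ω) : Q] = 6

[Q(∛122):Q] = 3 (min poly x^3 - 122, irreducible since 122 is not a perfect cube). [Q(ω):Q] = 2 (min poly x^2 + x + 1). Since Q(∛122) ⊂ R and ω ∉ R, we have ω ∉ Q(∛122), so x^2 + x + 1 remains irreducible over Q(∛122) and [Q(∛122, ω) : Q(∛122)] = 2. By the tower law, [Q(∛122, ω) : Q] = 3 · 2 = 6. (In fact Q(∛122, ω) is the splitting field of x^3 - 122 over Q.)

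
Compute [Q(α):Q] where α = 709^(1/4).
[Q(α):Q] = 4

α is a root of x^4 - 709. By Eisenstein's criterion at the prime p = 709 (which divides the constant term 709 but p^2 = 502681 does not, since 709 is squarefree), x^4 - 709 is irreducible over Q. Hence [Q(α):Q] = 4.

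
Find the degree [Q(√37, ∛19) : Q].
[Q(√37, ∛19) : Q] = 6

Let L = Q(√37, ∛19). Since Q(√37) ⊂ L and [Q(√37):Q] = 2, the tower law gives 2 | [L:Q]. Likewise Q(∛19) ⊂ L with [Q(∛19):Q] = 3 (because 19 is not a perfect cube), so 3 | [L:Q]. As gcd(2,3) = 1, [L:Q] is divisible by 6. Conversely L is generated over Q by √37 and ∛19, so [L:Q] ≤ 2·3 = 6. Therefore [Q(√37, ∛19) : Q] = 6.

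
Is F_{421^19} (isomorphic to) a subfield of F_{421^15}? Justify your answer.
No: F_{421^19} is not a subfield of F_{421^15}

F_{p^m} embeds in F_{p^n} iff m | n. Here 19 ∤ 15 (since 15 = 0·19 + 15 with remainder 15 ≠ 0), so F_{421^19} is not a subfield of F_{421^15}. Equivalently: if it were, the tower law would give 19 = [F_{421^19}:F_421] dividing [F_{421^15}:F_421] = 15, contradiction.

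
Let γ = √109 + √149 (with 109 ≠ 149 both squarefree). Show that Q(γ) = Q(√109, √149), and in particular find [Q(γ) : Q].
[Q(γ) : Q] = 4 (equivalently, Q(γ) = Q(√109, √149))

Obviously Q(γ) ⊆ Q(√109, √149), and [Q(√109, √149):Q] = 4 (since 109, 149 are distinct squarefree integers > 1 with 16241 not a perfect square). To show equality we compute the minimal polynomial of γ. From γ = √109 + √149: γ^2 = 109 + 2√(16241) + 149 = 258 + 2√(16241), so γ^2 - 258 = 2√(16241); squaring, (γ^2 - 258)^2 = 4·16241, i.e. γ^4 - 516γ^2 + 66564 - 64964 = 0, i.e. γ^4 - 516γ^2 + 1600 = 0. So γ is a root of x^4 - 516x^2 + 1600. This polynomial is irreducible over Q: it has no rational root (each ±√109 ± √149 is irrational), and any factorization into two quadratics over Q would force √(16241) ∈ Q (pairing opposite roots) or √109, √149 ∈ Q (other pairings), all impossible. Hence [Q(γ):Q] = 4 = [Q(√109, √149):Q], so Q(γ) = Q(√109, √149).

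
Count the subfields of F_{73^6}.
F_{73^6} has 4 subfields

The subfields of F_{p^n} are exactly the fields F_{p^d} for d | n (each is the fixed field of the unique index-d subgroup of Gal(F_{p^n}/F_p) ≅ Z/nZ). The divisors of n = 6 are {1, 2, 3, 6}, giving 4 subfields: F_{73^1}, F_{73^2}, F_{73^3}, F_{73^6}.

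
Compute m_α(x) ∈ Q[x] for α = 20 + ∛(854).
m_α(x) = x^3 - 60x^2 + 1200x - 8854

Set β = α - 20 = ∛(854), so β^3 = 854. Then (α - 20)^3 - 854 = 0, i.e. α is a root of g(x) = (x - 20)^3 - 854 = x^3 - 60x^2 + 1200x - 8854. Since g(x) = h(x - 20) where h(x) = x^3 - 854, and h is irreducible over Q (because 854 is not a perfect cube, so h has no rational root, and a monic cubic with no rational root is irreducible), g is also irreducible (irreducibility is preserved under the substitution x → x - 20). Hence m_α(x) = x^3 - 60x^2 + 1200x - 8854.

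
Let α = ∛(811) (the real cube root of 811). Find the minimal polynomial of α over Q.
m_α(x) = x^3 - 811

α satisfies α^3 = 811, so x^3 - 811 annihilates α. By the rational root test, a rational root p/q (in lowest terms) of x^3 - 811 would satisfy p^3 = 811 q^3, forcing q = 1 and p^3 = 811; but 811 is not a perfect cube, contradiction. A monic cubic over Q with no rational root is irreducible (any nontrivial factorization would include a linear factor). Hence x^3 - 811 is the minimal polynomial of α, and in particular [Q(α):Q] = 3.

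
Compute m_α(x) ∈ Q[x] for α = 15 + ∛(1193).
m_α(x) = x^3 - 45x^2 + 675x - 4568

Set β = α - 15 = ∛(1193), so β^3 = 1193. Then (α - 15)^3 - 1193 = 0, i.e. α is a root of g(x) = (x - 15)^3 - 1193 = x^3 - 45x^2 + 675x - 4568. Since g(x) = h(x - 15) where h(x) = x^3 - 1193, and h is irreducible over Q (because 1193 is not a perfect cube, so h has no rational root, and a monic cubic with no rational root is irreducible), g is also irreducible (irreducibility is preserved under the substitution x → x - 15). Hence m_α(x) = x^3 - 45x^2 + 675x - 4568.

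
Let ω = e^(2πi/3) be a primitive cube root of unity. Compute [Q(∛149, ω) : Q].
[Q(∛149, ω) : Q] = 6

[Q(∛149):Q] = 3 (min poly x^3 - 149, irreducible since 149 is not a perfect cube). [Q(ω):Q] = 2 (min poly x^2 + x + 1). Since Q(∛149) ⊂ R and ω ∉ R, we have ω ∉ Q(∛149), so x^2 + x + 1 remains irreducible over Q(∛149) and [Q(∛149, ω) : Q(∛149)] = 2. By the tower law, [Q(∛149, ω) : Q] = 3 · 2 = 6. (In fact Q(∛149, ω) is the splitting field of x^3 - 149 over Q.)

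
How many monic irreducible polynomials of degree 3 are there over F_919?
There are 258716880 monic irreducible polynomials of degree 3 over F_919

Each element of F_{919^3} that lies in no proper subfield is a root of exactly one monic irreducible of degree 3 over F_919, and each such polynomial has 3 distinct roots in F_{919^3}. By Möbius inversion the count is N_919(3) = (1/3) Σ_{d|3} μ(3/d) · 919^d = (1/3)(μ(3)·919^1 + μ(1)·919^3) = 776150640/3 = 258716880.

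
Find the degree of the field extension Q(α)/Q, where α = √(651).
[Q(α):Q] = 2

[Q(α):Q] equals the degree of the minimal polynomial of α. Here α^2 = 651 and x^2 - 651 is irreducible (d = 651 is squarefree, ≠ 1, hence not a square), so deg(m_α) = 2. Thus [Q(α):Q] = 2.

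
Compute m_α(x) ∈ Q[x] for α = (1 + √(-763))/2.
m_α(x) = x^2 - x + 191

From 2α - 1 = √(-763), squaring gives (2α - 1)^2 = -763, i.e. 4α^2 - 4α + 1 = -763, so α^2 - α + (1 + 763)/4 = 0. Since -763 ≡ 1 (mod 4), (1 + 763)/4 = 191 ∈ Z. The polynomial x^2 - x + 191 has discriminant 1 - 4·(191) = -763, which is not a perfect square in Q (d = -763 is squarefree and ≠ 1), so x^2 - x + 191 is irreducible over Q. It is the minimal polynomial of α.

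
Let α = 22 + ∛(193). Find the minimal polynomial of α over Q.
m_α(x) = x^3 - 66x^2 + 1452x - 10841

Set β = α - 22 = ∛(193), so β^3 = 193. Then (α - 22)^3 - 193 = 0, i.e. α is a root of g(x) = (x - 22)^3 - 193 = x^3 - 66x^2 + 1452x - 10841. Since g(x) = h(x - 22) where h(x) = x^3 - 193, and h is irreducible over Q (because 193 is not a perfect cube, so h has no rational root, and a monic cubic with no rational root is irreducible), g is also irreducible (irreducibility is preserved under the substitution x → x - 22). Hence m_α(x) = x^3 - 66x^2 + 1452x - 10841.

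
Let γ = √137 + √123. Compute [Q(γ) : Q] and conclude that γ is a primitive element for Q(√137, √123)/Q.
[Q(γ) : Q] = 4 (equivalently, Q(γ) = Q(√137, √123))

Obviously Q(γ) ⊆ Q(√137, √123), and [Q(√137, √123):Q] = 4 (since 137, 123 are distinct squarefree integers > 1 with 16851 not a perfect square). To show equality we compute the minimal polynomial of γ. From γ = √137 + √123: γ^2 = 137 + 2√(16851) + 123 = 260 + 2√(16851), so γ^2 - 260 = 2√(16851); squaring, (γ^2 - 260)^2 = 4·16851, i.e. γ^4 - 520γ^2 + 67600 - 67404 = 0, i.e. γ^4 - 520γ^2 + 196 = 0. So γ is a root of x^4 - 520x^2 + 196. This polynomial is irreducible over Q: it has no rational root (each ±√137 ± √123 is irrational), and any factorization into two quadratics over Q would force √(16851) ∈ Q (pairing opposite roots) or √137, √123 ∈ Q (other pairings), all impossible. Hence [Q(γ):Q] = 4 = [Q(√137, √123):Q], so Q(γ) = Q(√137, √123).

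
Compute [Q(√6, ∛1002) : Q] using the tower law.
[Q(√6, ∛1002) : Q] = 6

Let L = Q(√6, ∛1002). Since Q(√6) ⊂ L and [Q(√6):Q] = 2, the tower law gives 2 | [L:Q]. Likewise Q(∛1002) ⊂ L with [Q(∛1002):Q] = 3 (because 1002 is not a perfect cube), so 3 | [L:Q]. As gcd(2,3) = 1, [L:Q] is divisible by 6. Conversely L is generated over Q by √6 and ∛1002, so [L:Q] ≤ 2·3 = 6. Therefore [Q(√6, ∛1002) : Q] = 6.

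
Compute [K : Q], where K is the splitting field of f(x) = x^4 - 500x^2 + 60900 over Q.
[K : Q] = 4

Solving the quadratic in x^2: x^2 = (500 ± √(500^2 - 4·60900))/2 = (500 ± √6400)/2 = (500 ± 80)/2, giving x^2 = 290 or x^2 = 210. So f(x) = (x^2 - 290)(x^2 - 210) and the roots of f are ±√290, ±√210. Hence the splitting field is K = Q(√290, √210). Since 290 and 210 are distinct squarefree integers > 1, their product 60900 is not a perfect square, so √210 ∉ Q(√290). By the tower law [K:Q] = [Q(√290,√210):Q(√290)] · [Q(√290):Q] = 2 · 2 = 4.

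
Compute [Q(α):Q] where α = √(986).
[Q(α):Q] = 2

[Q(α):Q] equals the degree of the minimal polynomial of α. Here α^2 = 986 and x^2 - 986 is irreducible (d = 986 is squarefree, ≠ 1, hence not a square), so deg(m_α) = 2. Thus [Q(α):Q] = 2.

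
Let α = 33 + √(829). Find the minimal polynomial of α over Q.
m_α(x) = x^2 - 66x + 260

From α - 33 = √(829), squaring gives (α - 33)^2 = 829, i.e. α^2 - 66α + 1089 = 829, so α^2 - 66α + 260 = 0. The discriminant of x^2 - 66x + 260 is (-66)^2 - 4·(260) = 4356 - 1040 = 3316, and 4·(829) is not a perfect square in Q since 829 is squarefree and ≠ 1. Hence x^2 - 66x + 260 is irreducible over Q and is the minimal polynomial of α.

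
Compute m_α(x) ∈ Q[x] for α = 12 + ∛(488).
m_α(x) = x^3 - 36x^2 + 432x - 2216

Set β = α - 12 = ∛(488), so β^3 = 488. Then (α - 12)^3 - 488 = 0, i.e. α is a root of g(x) = (x - 12)^3 - 488 = x^3 - 36x^2 + 432x - 2216. Since g(x) = h(x - 12) where h(x) = x^3 - 488, and h is irreducible over Q (because 488 is not a perfect cube, so h has no rational root, and a monic cubic with no rational root is irreducible), g is also irreducible (irreducibility is preserved under the substitution x → x - 12). Hence m_α(x) = x^3 - 36x^2 + 432x - 2216.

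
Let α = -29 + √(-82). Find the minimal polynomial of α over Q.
m_α(x) = x^2 + 58x + 923

From α + 29 = √(-82), squaring gives (α + 29)^2 = -82, i.e. α^2 + 58α + 841 = -82, so α^2 + 58α + 923 = 0. The discriminant of x^2 + 58x + 923 is (58)^2 - 4·(923) = 3364 - 3692 = -328, and 4·(-82) is not a perfect square in Q since -82 is squarefree and ≠ 1. Hence x^2 + 58x + 923 is irreducible over Q and is the minimal polynomial of α.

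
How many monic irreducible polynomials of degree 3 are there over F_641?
There are 87791360 monic irreducible polynomials of degree 3 over F_641

Each element of F_{641^3} that lies in no proper subfield is a root of exactly one monic irreducible of degree 3 over F_641, and each such polynomial has 3 distinct roots in F_{641^3}. By Möbius inversion the count is N_641(3) = (1/3) Σ_{d|3} μ(3/d) · 641^d = (1/3)(μ(3)·641^1 + μ(1)·641^3) = 263374080/3 = 87791360.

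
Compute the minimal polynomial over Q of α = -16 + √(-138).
m_α(x) = x^2 + 32x + 394

From α + 16 = √(-138), squaring gives (α + 16)^2 = -138, i.e. α^2 + 32α + 256 = -138, so α^2 + 32α + 394 = 0. The discriminant of x^2 + 32x + 394 is (32)^2 - 4·(394) = 1024 - 1576 = -552, and 4·(-138) is not a perfect square in Q since -138 is squarefree and ≠ 1. Hence x^2 + 32x + 394 is irreducible over Q and is the minimal polynomial of α.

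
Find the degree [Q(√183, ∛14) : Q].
[Q(√183, ∛14) : Q] = 6

Let L = Q(√183, ∛14). Since Q(√183) ⊂ L and [Q(√183):Q] = 2, the tower law gives 2 | [L:Q]. Likewise Q(∛14) ⊂ L with [Q(∛14):Q] = 3 (because 14 is not a perfect cube), so 3 | [L:Q]. As gcd(2,3) = 1, [L:Q] is divisible by 6. Conversely L is generated over Q by √183 and ∛14, so [L:Q] ≤ 2·3 = 6. Therefore [Q(√183, ∛14) : Q] = 6.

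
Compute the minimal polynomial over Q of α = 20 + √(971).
m_α(x) = x^2 - 40x - 571

From α - 20 = √(971), squaring gives (α - 20)^2 = 971, i.e. α^2 - 40α + 400 = 971, so α^2 - 40α - 571 = 0. The discriminant of x^2 - 40x - 571 is (-40)^2 - 4·(-571) = 1600 + 2284 = 3884, and 4·(971) is not a perfect square in Q since 971 is squarefree and ≠ 1. Hence x^2 - 40x - 571 is irreducible over Q and is the minimal polynomial of α.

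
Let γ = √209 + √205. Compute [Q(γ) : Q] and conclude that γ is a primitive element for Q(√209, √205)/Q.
[Q(γ) : Q] = 4 (equivalently, Q(γ) = Q(√209, √205))

Obviously Q(γ) ⊆ Q(√209, √205), and [Q(√209, √205):Q] = 4 (since 209, 205 are distinct squarefree integers > 1 with 42845 not a perfect square). To show equality we compute the minimal polynomial of γ. From γ = √209 + √205: γ^2 = 209 + 2√(42845) + 205 = 414 + 2√(42845), so γ^2 - 414 = 2√(42845); squaring, (γ^2 - 414)^2 = 4·42845, i.e. γ^4 - 828γ^2 + 171396 - 171380 = 0, i.e. γ^4 - 828γ^2 + 16 = 0. So γ is a root of x^4 - 828x^2 + 16. This polynomial is irreducible over Q: it has no rational root (each ±√209 ± √205 is irrational), and any factorization into two quadratics over Q would force √(42845) ∈ Q (pairing opposite roots) or √209, √205 ∈ Q (other pairings), all impossible. Hence [Q(γ):Q] = 4 = [Q(√209, √205):Q], so Q(γ) = Q(√209, √205).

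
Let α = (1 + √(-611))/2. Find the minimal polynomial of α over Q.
m_α(x) = x^2 - x + 153

From 2α - 1 = √(-611), squaring gives (2α - 1)^2 = -611, i.e. 4α^2 - 4α + 1 = -611, so α^2 - α + (1 + 611)/4 = 0. Since -611 ≡ 1 (mod 4), (1 + 611)/4 = 153 ∈ Z. The polynomial x^2 - x + 153 has discriminant 1 - 4·(153) = -611, which is not a perfect square in Q (d = -611 is squarefree and ≠ 1), so x^2 - x + 153 is irreducible over Q. It is the minimal polynomial of α.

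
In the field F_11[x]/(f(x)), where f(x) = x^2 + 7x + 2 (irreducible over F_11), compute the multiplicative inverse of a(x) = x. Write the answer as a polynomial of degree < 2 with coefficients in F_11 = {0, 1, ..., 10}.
a(x)^(-1) ≡ 5x + 2 (mod f(x))

Since f is irreducible over F_11, F_11[x]/(f) is a field and a(x) ≠ 0 has an inverse. Apply the extended Euclidean algorithm to f(x) and a(x) in F_11[x]: f(x) = (x + 7)·a(x) + (2). The last nonzero remainder is the constant 2 = gcd(f, a) in F_11. Back-substituting through the division chain expresses 2 = s(x)·a(x) + t(x)·f(x) with s(x) ≡ 10x + 4 (mod f), so (10x + 4)·a(x) ≡ 2 (mod f). Multiplying by 2^(-1) ≡ 6 in F_11 gives a(x)^(-1) ≡ 6·(10x + 4) ≡ 5x + 2 (mod f). Check: (x)·(5x + 2) = 5x^2 + 2x ≡ 1 (mod x^2 + 7x + 2).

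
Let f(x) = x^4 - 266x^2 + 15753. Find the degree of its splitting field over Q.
[K : Q] = 4

Solving the quadratic in x^2: x^2 = (266 ± √(266^2 - 4·15753))/2 = (266 ± √7744)/2 = (266 ± 88)/2, giving x^2 = 177 or x^2 = 89. So f(x) = (x^2 - 177)(x^2 - 89) and the roots of f are ±√177, ±√89. Hence the splitting field is K = Q(√177, √89). Since 177 and 89 are distinct squarefree integers > 1, their product 15753 is not a perfect square, so √89 ∉ Q(√177). By the tower law [K:Q] = [Q(√177,√89):Q(√177)] · [Q(√177):Q] = 2 · 2 = 4.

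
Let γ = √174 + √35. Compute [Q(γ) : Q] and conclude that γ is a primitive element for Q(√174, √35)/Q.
[Q(γ) : Q] = 4 (equivalently, Q(γ) = Q(√174, √35))

Obviously Q(γ) ⊆ Q(√174, √35), and [Q(√174, √35):Q] = 4 (since 174, 35 are distinct squarefree integers > 1 with 6090 not a perfect square). To show equality we compute the minimal polynomial of γ. From γ = √174 + √35: γ^2 = 174 + 2√(6090) + 35 = 209 + 2√(6090), so γ^2 - 209 = 2√(6090); squaring, (γ^2 - 209)^2 = 4·6090, i.e. γ^4 - 418γ^2 + 43681 - 24360 = 0, i.e. γ^4 - 418γ^2 + 19321 = 0. So γ is a root of x^4 - 418x^2 + 19321. This polynomial is irreducible over Q: it has no rational root (each ±√174 ± √35 is irrational), and any factorization into two quadratics over Q would force √(6090) ∈ Q (pairing opposite roots) or √174, √35 ∈ Q (other pairings), all impossible. Hence [Q(γ):Q] = 4 = [Q(√174, √35):Q], so Q(γ) = Q(√174, √35).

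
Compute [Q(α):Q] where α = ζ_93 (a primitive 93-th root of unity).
[Q(α):Q] = 60

The minimal polynomial of ζ_93 over Q is the 93-th cyclotomic polynomial Φ_93(x), which is irreducible over Q and has degree φ(93) = 60. Hence [Q(α):Q] = φ(93) = 60.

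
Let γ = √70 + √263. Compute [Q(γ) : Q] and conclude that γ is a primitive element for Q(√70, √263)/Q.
[Q(γ) : Q] = 4 (equivalently, Q(γ) = Q(√70, √263))

Obviously Q(γ) ⊆ Q(√70, √263), and [Q(√70, √263):Q] = 4 (since 70, 263 are distinct squarefree integers > 1 with 18410 not a perfect square). To show equality we compute the minimal polynomial of γ. From γ = √70 + √263: γ^2 = 70 + 2√(18410) + 263 = 333 + 2√(18410), so γ^2 - 333 = 2√(18410); squaring, (γ^2 - 333)^2 = 4·18410, i.e. γ^4 - 666γ^2 + 110889 - 73640 = 0, i.e. γ^4 - 666γ^2 + 37249 = 0. So γ is a root of x^4 - 666x^2 + 37249. This polynomial is irreducible over Q: it has no rational root (each ±√70 ± √263 is irrational), and any factorization into two quadratics over Q would force √(18410) ∈ Q (pairing opposite roots) or √70, √263 ∈ Q (other pairings), all impossible. Hence [Q(γ):Q] = 4 = [Q(√70, √263):Q], so Q(γ) = Q(√70, √263).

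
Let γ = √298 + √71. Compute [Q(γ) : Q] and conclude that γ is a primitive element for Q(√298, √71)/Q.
[Q(γ) : Q] = 4 (equivalently, Q(γ) = Q(√298, √71))

Obviously Q(γ) ⊆ Q(√298, √71), and [Q(√298, √71):Q] = 4 (since 298, 71 are distinct squarefree integers > 1 with 21158 not a perfect square). To show equality we compute the minimal polynomial of γ. From γ = √298 + √71: γ^2 = 298 + 2√(21158) + 71 = 369 + 2√(21158), so γ^2 - 369 = 2√(21158); squaring, (γ^2 - 369)^2 = 4·21158, i.e. γ^4 - 738γ^2 + 136161 - 84632 = 0, i.e. γ^4 - 738γ^2 + 51529 = 0. So γ is a root of x^4 - 738x^2 + 51529. This polynomial is irreducible over Q: it has no rational root (each ±√298 ± √71 is irrational), and any factorization into two quadratics over Q would force √(21158) ∈ Q (pairing opposite roots) or √298, √71 ∈ Q (other pairings), all impossible. Hence [Q(γ):Q] = 4 = [Q(√298, √71):Q], so Q(γ) = Q(√298, √71).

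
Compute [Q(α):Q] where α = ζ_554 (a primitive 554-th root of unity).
[Q(α):Q] = 276

The minimal polynomial of ζ_554 over Q is the 554-th cyclotomic polynomial Φ_554(x), which is irreducible over Q and has degree φ(554) = 276. Hence [Q(α):Q] = φ(554) = 276.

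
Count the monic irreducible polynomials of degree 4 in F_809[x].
There are 107086181220 monic irreducible polynomials of degree 4 over F_809

Each element of F_{809^4} that lies in no proper subfield is a root of exactly one monic irreducible of degree 4 over F_809, and each such polynomial has 4 distinct roots in F_{809^4}. By Möbius inversion the count is N_809(4) = (1/4) Σ_{d|4} μ(4/d) · 809^d = (1/4)(μ(4)·809^1 + μ(2)·809^2 + μ(1)·809^4) = 428344724880/4 = 107086181220.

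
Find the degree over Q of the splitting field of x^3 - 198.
[K : Q] = 6

The roots of x^3 - 198 are ∛198, ω∛198, ω^2∛198 where ω = e^(2πi/3) is a primitive cube root of unity, so K = Q(∛198, ω). Now [Q(∛198):Q] = 3 (since 198 is not a perfect cube, x^3 - 198 is irreducible) and [Q(ω):Q] = 2. Both 2 and 3 divide [K:Q], and [K:Q] ≤ 3·2 = 6, so [K:Q] = 6. (Equivalently: Q(∛198) ⊂ R but ω ∉ R, so [K : Q(∛198)] = 2.)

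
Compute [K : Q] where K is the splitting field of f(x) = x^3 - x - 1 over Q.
[K : Q] = 6

By the rational root test, any rational root of the monic integer polynomial f(x) = x^3 - x - 1 must be an integer dividing the constant term -1, i.e. one of ±{1}. Evaluating: f(1) = -1, f(-1) = -1; none is 0, so f has no rational root and is therefore irreducible over Q (a cubic with no linear factor over a field is irreducible). For an irreducible cubic, the Galois group is A_3 or S_3 according as the discriminant disc(f) = -4a^3 - 27b^2 = -4·(-1)^3 - 27·(-1)^2 = -23 is or is not a square in Q. Here disc(f) = -23 is not a perfect square in Q, so the Galois group of f over Q is not contained in A_3 and must be all of S_3. The splitting field has degree |S_3| = 6 over Q, so [K : Q] = 6.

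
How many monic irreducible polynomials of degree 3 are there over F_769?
There are 151585280 monic irreducible polynomials of degree 3 over F_769

Each element of F_{769^3} that lies in no proper subfield is a root of exactly one monic irreducible of degree 3 over F_769, and each such polynomial has 3 distinct roots in F_{769^3}. By Möbius inversion the count is N_769(3) = (1/3) Σ_{d|3} μ(3/d) · 769^d = (1/3)(μ(3)·769^1 + μ(1)·769^3) = 454755840/3 = 151585280.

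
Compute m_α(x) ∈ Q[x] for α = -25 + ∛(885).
m_α(x) = x^3 + 75x^2 + 1875x + 14740

Set β = α + 25 = ∛(885), so β^3 = 885. Then (α + 25)^3 - 885 = 0, i.e. α is a root of g(x) = (x + 25)^3 - 885 = x^3 + 75x^2 + 1875x + 14740. Since g(x) = h(x + 25) where h(x) = x^3 - 885, and h is irreducible over Q (because 885 is not a perfect cube, so h has no rational root, and a monic cubic with no rational root is irreducible), g is also irreducible (irreducibility is preserved under the substitution x → x + 25). Hence m_α(x) = x^3 + 75x^2 + 1875x + 14740.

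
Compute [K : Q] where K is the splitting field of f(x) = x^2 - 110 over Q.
[K : Q] = 2

f(x) = x^2 - 110 factors as (x - √110)(x + √110). The splitting field is K = Q(√110). Since 110 is squarefree and > 1, it is not a perfect square, so x^2 - 110 is irreducible over Q and [Q(√110) : Q] = 2. Hence [K : Q] = 2.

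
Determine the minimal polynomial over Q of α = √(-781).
m_α(x) = x^2 + 781

α satisfies α^2 + 781 = 0, so x^2 + 781 annihilates α. Since d = -781 is squarefree and ≠ 1, it is not a perfect square in Q, so x^2 + 781 has no rational root and is therefore irreducible over Q (a degree-2 polynomial over a field is irreducible iff it has no root). Hence m_α(x) = x^2 + 781.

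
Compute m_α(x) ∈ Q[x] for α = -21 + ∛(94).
m_α(x) = x^3 + 63x^2 + 1323x + 9167

Set β = α + 21 = ∛(94), so β^3 = 94. Then (α + 21)^3 - 94 = 0, i.e. α is a root of g(x) = (x + 21)^3 - 94 = x^3 + 63x^2 + 1323x + 9167. Since g(x) = h(x + 21) where h(x) = x^3 - 94, and h is irreducible over Q (because 94 is not a perfect cube, so h has no rational root, and a monic cubic with no rational root is irreducible), g is also irreducible (irreducibility is preserved under the substitution x → x + 21). Hence m_α(x) = x^3 + 63x^2 + 1323x + 9167.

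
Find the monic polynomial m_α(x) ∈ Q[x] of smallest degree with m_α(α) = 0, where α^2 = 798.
m_α(x) = x^2 - 798

α satisfies α^2 - 798 = 0, so x^2 - 798 annihilates α. Since d = 798 is squarefree and ≠ 1, it is not a perfect square in Q, so x^2 - 798 has no rational root and is therefore irreducible over Q (a degree-2 polynomial over a field is irreducible iff it has no root). Hence m_α(x) = x^2 - 798.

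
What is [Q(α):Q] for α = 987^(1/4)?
[Q(α):Q] = 4

α is a root of x^4 - 987. By Eisenstein's criterion at the prime p = 3 (which divides the constant term 987 but p^2 = 9 does not, since 987 is squarefree), x^4 - 987 is irreducible over Q. Hence [Q(α):Q] = 4.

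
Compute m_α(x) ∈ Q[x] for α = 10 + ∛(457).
m_α(x) = x^3 - 30x^2 + 300x - 1457

Set β = α - 10 = ∛(457), so β^3 = 457. Then (α - 10)^3 - 457 = 0, i.e. α is a root of g(x) = (x - 10)^3 - 457 = x^3 - 30x^2 + 300x - 1457. Since g(x) = h(x - 10) where h(x) = x^3 - 457, and h is irreducible over Q (because 457 is not a perfect cube, so h has no rational root, and a monic cubic with no rational root is irreducible), g is also irreducible (irreducibility is preserved under the substitution x → x - 10). Hence m_α(x) = x^3 - 30x^2 + 300x - 1457.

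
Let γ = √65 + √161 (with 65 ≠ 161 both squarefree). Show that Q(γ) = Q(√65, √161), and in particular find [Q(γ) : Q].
[Q(γ) : Q] = 4 (equivalently, Q(γ) = Q(√65, √161))

Obviously Q(γ) ⊆ Q(√65, √161), and [Q(√65, √161):Q] = 4 (since 65, 161 are distinct squarefree integers > 1 with 10465 not a perfect square). To show equality we compute the minimal polynomial of γ. From γ = √65 + √161: γ^2 = 65 + 2√(10465) + 161 = 226 + 2√(10465), so γ^2 - 226 = 2√(10465); squaring, (γ^2 - 226)^2 = 4·10465, i.e. γ^4 - 452γ^2 + 51076 - 41860 = 0, i.e. γ^4 - 452γ^2 + 9216 = 0. So γ is a root of x^4 - 452x^2 + 9216. This polynomial is irreducible over Q: it has no rational root (each ±√65 ± √161 is irrational), and any factorization into two quadratics over Q would force √(10465) ∈ Q (pairing opposite roots) or √65, √161 ∈ Q (other pairings), all impossible. Hence [Q(γ):Q] = 4 = [Q(√65, √161):Q], so Q(γ) = Q(√65, √161).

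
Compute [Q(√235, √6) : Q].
[Q(√235, √6) : Q] = 4

[Q(√235):Q] = 2 (min poly x^2 - 235, irreducible since 235 is squarefree > 1). For the top step, suppose √6 ∈ Q(√235), say √6 = c + d√235 with c, d ∈ Q. Squaring: 6 = c^2 + 235d^2 + 2cd√235. Since √235 ∉ Q this forces 2cd = 0. If d = 0 then √6 = c ∈ Q, contradicting 6 squarefree > 1. If c = 0 then 6 = 235d^2, so 235·6 = (235d)^2 is a perfect square in Q — but 235·6 = 1410 is not a perfect square (since 235 and 6 are distinct squarefree integers). Contradiction. Hence √6 ∉ Q(√235), so x^2 - 6 stays irreducible over Q(√235) and [Q(√235, √6) : Q(√235)] = 2. By the tower law, [Q(√235, √6) : Q] = 2 · 2 = 4.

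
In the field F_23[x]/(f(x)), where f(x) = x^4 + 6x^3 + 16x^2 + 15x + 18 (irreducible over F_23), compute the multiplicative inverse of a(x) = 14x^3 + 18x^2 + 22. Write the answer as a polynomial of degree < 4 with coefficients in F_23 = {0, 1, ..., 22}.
a(x)^(-1) ≡ 8x^3 + 20x^2 + 9x + 12 (mod f(x))

Since f is irreducible over F_23, F_23[x]/(f) is a field and a(x) ≠ 0 has an inverse. Apply the extended Euclidean algorithm to f(x) and a(x) in F_23[x]: f(x) = (5x + 17)·a(x) + (9x^2 + 20x + 12);  a(x) = (22x + 17)·(9x^2 + 20x + 12) + (17x + 2);  (9x^2 + 20x + 12) = (10x)·(17x + 2) + (12). The last nonzero remainder is the constant 12 = gcd(f, a) in F_23. Back-substituting through the division chain expresses 12 = s(x)·a(x) + t(x)·f(x) with s(x) ≡ 4x^3 + 10x^2 + 16x + 6 (mod f), so (4x^3 + 10x^2 + 16x + 6)·a(x) ≡ 12 (mod f). Multiplying by 12^(-1) ≡ 2 in F_23 gives a(x)^(-1) ≡ 2·(4x^3 + 10x^2 + 16x + 6) ≡ 8x^3 + 20x^2 + 9x + 12 (mod f). Check: (14x^3 + 18x^2 + 22)·(8x^3 + 20x^2 + 9x + 12) = 20x^6 + 10x^5 + 3x^4 + 12x^2 + 14x + 11 ≡ 1 (mod x^4 + 6x^3 + 16x^2 + 15x + 18).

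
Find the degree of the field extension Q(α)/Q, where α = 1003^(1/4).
[Q(α):Q] = 4

α is a root of x^4 - 1003. By Eisenstein's criterion at the prime p = 17 (which divides the constant term 1003 but p^2 = 289 does not, since 1003 is squarefree), x^4 - 1003 is irreducible over Q. Hence [Q(α):Q] = 4.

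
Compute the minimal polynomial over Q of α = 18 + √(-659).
m_α(x) = x^2 - 36x + 983

From α - 18 = √(-659), squaring gives (α - 18)^2 = -659, i.e. α^2 - 36α + 324 = -659, so α^2 - 36α + 983 = 0. The discriminant of x^2 - 36x + 983 is (-36)^2 - 4·(983) = 1296 - 3932 = -2636, and 4·(-659) is not a perfect square in Q since -659 is squarefree and ≠ 1. Hence x^2 - 36x + 983 is irreducible over Q and is the minimal polynomial of α.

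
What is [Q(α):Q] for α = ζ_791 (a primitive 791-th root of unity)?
[Q(α):Q] = 672

The minimal polynomial of ζ_791 over Q is the 791-th cyclotomic polynomial Φ_791(x), which is irreducible over Q and has degree φ(791) = 672. Hence [Q(α):Q] = φ(791) = 672.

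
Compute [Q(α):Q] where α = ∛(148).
[Q(α):Q] = 3

The minimal polynomial of α is x^3 - 148, irreducible over Q since 148 is not a perfect cube (so x^3 - 148 has no rational root). Hence [Q(α):Q] = deg(m_α) = 3.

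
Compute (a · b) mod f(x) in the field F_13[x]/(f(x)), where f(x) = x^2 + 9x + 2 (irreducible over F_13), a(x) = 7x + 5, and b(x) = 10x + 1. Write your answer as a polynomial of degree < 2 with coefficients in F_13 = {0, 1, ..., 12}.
a · b ≡ 12x + 8 (mod f(x))

Multiply in F_13[x]: a(x)·b(x) = (7x + 5)·(10x + 1) = 5x^2 + 5x + 5. This has degree ≥ 2, so divide by f(x) over F_13: 5x^2 + 5x + 5 = (5)·(x^2 + 9x + 2) + (12x + 8). Hence a·b ≡ 12x + 8 (mod f). (F_13[x]/(f) is a field with 13^2 = 169 elements since f is irreducible of degree 2.)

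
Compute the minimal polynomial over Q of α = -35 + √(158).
m_α(x) = x^2 + 70x + 1067

From α + 35 = √(158), squaring gives (α + 35)^2 = 158, i.e. α^2 + 70α + 1225 = 158, so α^2 + 70α + 1067 = 0. The discriminant of x^2 + 70x + 1067 is (70)^2 - 4·(1067) = 4900 - 4268 = 632, and 4·(158) is not a perfect square in Q since 158 is squarefree and ≠ 1. Hence x^2 + 70x + 1067 is irreducible over Q and is the minimal polynomial of α.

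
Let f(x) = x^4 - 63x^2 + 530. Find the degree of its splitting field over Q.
[K : Q] = 4

Solving the quadratic in x^2: x^2 = (63 ± √(63^2 - 4·530))/2 = (63 ± √1849)/2 = (63 ± 43)/2, giving x^2 = 10 or x^2 = 53. So f(x) = (x^2 - 10)(x^2 - 53) and the roots of f are ±√10, ±√53. Hence the splitting field is K = Q(√10, √53). Since 10 and 53 are distinct squarefree integers > 1, their product 530 is not a perfect square, so √53 ∉ Q(√10). By the tower law [K:Q] = [Q(√10,√53):Q(√10)] · [Q(√10):Q] = 2 · 2 = 4.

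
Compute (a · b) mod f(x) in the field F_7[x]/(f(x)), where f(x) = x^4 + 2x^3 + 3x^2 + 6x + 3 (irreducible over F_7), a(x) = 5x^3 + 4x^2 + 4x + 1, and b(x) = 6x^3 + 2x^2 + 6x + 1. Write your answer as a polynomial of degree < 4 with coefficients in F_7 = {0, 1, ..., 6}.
a · b ≡ 5x^3 + 3x^2 + 6 (mod f(x))

Multiply in F_7[x]: a(x)·b(x) = (5x^3 + 4x^2 + 4x + 1)·(6x^3 + 2x^2 + 6x + 1) = 2x^6 + 6x^5 + 6x^4 + x^3 + 2x^2 + 3x + 1. This has degree ≥ 4, so divide by f(x) over F_7: 2x^6 + 6x^5 + 6x^4 + x^3 + 2x^2 + 3x + 1 = (2x^2 + 2x + 3)·(x^4 + 2x^3 + 3x^2 + 6x + 3) + (5x^3 + 3x^2 + 6). Hence a·b ≡ 5x^3 + 3x^2 + 6 (mod f). (F_7[x]/(f) is a field with 7^4 = 2401 elements since f is irreducible of degree 4.)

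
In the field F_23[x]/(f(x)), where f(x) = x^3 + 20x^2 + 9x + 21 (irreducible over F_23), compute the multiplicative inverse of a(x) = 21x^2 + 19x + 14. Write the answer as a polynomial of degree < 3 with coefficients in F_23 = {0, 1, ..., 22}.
a(x)^(-1) ≡ x^2 + 17x + 8 (mod f(x))

Since f is irreducible over F_23, F_23[x]/(f) is a field and a(x) ≠ 0 has an inverse. Apply the extended Euclidean algorithm to f(x) and a(x) in F_23[x]: f(x) = (11x + 14)·a(x) + (3x + 9);  a(x) = (7x + 16)·(3x + 9) + (8). The last nonzero remainder is the constant 8 = gcd(f, a) in F_23. Back-substituting through the division chain expresses 8 = s(x)·a(x) + t(x)·f(x) with s(x) ≡ 8x^2 + 21x + 18 (mod f), so (8x^2 + 21x + 18)·a(x) ≡ 8 (mod f). Multiplying by 8^(-1) ≡ 3 in F_23 gives a(x)^(-1) ≡ 3·(8x^2 + 21x + 18) ≡ x^2 + 17x + 8 (mod f). Check: (21x^2 + 19x + 14)·(x^2 + 17x + 8) = 21x^4 + 8x^3 + 22x^2 + 22x + 20 ≡ 1 (mod x^3 + 20x^2 + 9x + 21).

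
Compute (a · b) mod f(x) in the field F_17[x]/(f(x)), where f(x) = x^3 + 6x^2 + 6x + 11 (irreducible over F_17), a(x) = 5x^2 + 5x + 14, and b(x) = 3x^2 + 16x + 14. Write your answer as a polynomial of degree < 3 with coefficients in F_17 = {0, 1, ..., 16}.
a · b ≡ 4x^2 + 14x + 5 (mod f(x))

Multiply in F_17[x]: a(x)·b(x) = (5x^2 + 5x + 14)·(3x^2 + 16x + 14) = 15x^4 + 10x^3 + 5x^2 + 5x + 9. This has degree ≥ 3, so divide by f(x) over F_17: 15x^4 + 10x^3 + 5x^2 + 5x + 9 = (15x + 5)·(x^3 + 6x^2 + 6x + 11) + (4x^2 + 14x + 5). Hence a·b ≡ 4x^2 + 14x + 5 (mod f). (F_17[x]/(f) is a field with 17^3 = 4913 elements since f is irreducible of degree 3.)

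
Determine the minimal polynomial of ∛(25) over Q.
m_α(x) = x^3 - 25

α satisfies α^3 = 25, so x^3 - 25 annihilates α. By the rational root test, a rational root p/q (in lowest terms) of x^3 - 25 would satisfy p^3 = 25 q^3, forcing q = 1 and p^3 = 25; but 25 is not a perfect cube, contradiction. A monic cubic over Q with no rational root is irreducible (any nontrivial factorization would include a linear factor). Hence x^3 - 25 is the minimal polynomial of α, and in particular [Q(α):Q] = 3.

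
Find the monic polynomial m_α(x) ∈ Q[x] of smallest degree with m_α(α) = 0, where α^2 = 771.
m_α(x) = x^2 - 771

α satisfies α^2 - 771 = 0, so x^2 - 771 annihilates α. Since d = 771 is squarefree and ≠ 1, it is not a perfect square in Q, so x^2 - 771 has no rational root and is therefore irreducible over Q (a degree-2 polynomial over a field is irreducible iff it has no root). Hence m_α(x) = x^2 - 771.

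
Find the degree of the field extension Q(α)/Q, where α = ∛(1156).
[Q(α):Q] = 3

The minimal polynomial of α is x^3 - 1156, irreducible over Q since 1156 is not a perfect cube (so x^3 - 1156 has no rational root). Hence [Q(α):Q] = deg(m_α) = 3.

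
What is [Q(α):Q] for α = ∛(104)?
[Q(α):Q] = 3

The minimal polynomial of α is x^3 - 104, irreducible over Q since 104 is not a perfect cube (so x^3 - 104 has no rational root). Hence [Q(α):Q] = deg(m_α) = 3.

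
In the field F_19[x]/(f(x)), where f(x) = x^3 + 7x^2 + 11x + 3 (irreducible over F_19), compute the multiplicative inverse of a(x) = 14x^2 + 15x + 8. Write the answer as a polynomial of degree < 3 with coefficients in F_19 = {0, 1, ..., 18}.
a(x)^(-1) ≡ 15x^2 + 10x + 18 (mod f(x))

Since f is irreducible over F_19, F_19[x]/(f) is a field and a(x) ≠ 0 has an inverse. Apply the extended Euclidean algorithm to f(x) and a(x) in F_19[x]: f(x) = (15x + 17)·a(x) + (16x);  a(x) = (8x + 14)·(16x) + (8). The last nonzero remainder is the constant 8 = gcd(f, a) in F_19. Back-substituting through the division chain expresses 8 = s(x)·a(x) + t(x)·f(x) with s(x) ≡ 6x^2 + 4x + 11 (mod f), so (6x^2 + 4x + 11)·a(x) ≡ 8 (mod f). Multiplying by 8^(-1) ≡ 12 in F_19 gives a(x)^(-1) ≡ 12·(6x^2 + 4x + 11) ≡ 15x^2 + 10x + 18 (mod f). Check: (14x^2 + 15x + 8)·(15x^2 + 10x + 18) = x^4 + 4x^3 + 9x^2 + 8x + 11 ≡ 1 (mod x^3 + 7x^2 + 11x + 3).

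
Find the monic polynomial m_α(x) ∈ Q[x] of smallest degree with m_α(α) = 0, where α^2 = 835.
m_α(x) = x^2 - 835

α satisfies α^2 - 835 = 0, so x^2 - 835 annihilates α. Since d = 835 is squarefree and ≠ 1, it is not a perfect square in Q, so x^2 - 835 has no rational root and is therefore irreducible over Q (a degree-2 polynomial over a field is irreducible iff it has no root). Hence m_α(x) = x^2 - 835.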